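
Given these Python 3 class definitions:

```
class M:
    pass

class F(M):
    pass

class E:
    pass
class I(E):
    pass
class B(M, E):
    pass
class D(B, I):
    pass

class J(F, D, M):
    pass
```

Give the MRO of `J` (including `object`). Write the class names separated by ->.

L[J] = J + merge(L[F], L[D], L[M], [F D M])
  take F:  [F M object] + [D B M I E object] + [M object] + [F D M]
  take D:  [M object] + [D B M I E object] + [M object] + [D M]
  take B:  [M object] + [B M I E object] + [M object] + [M]
  take M:  [M object] + [M I E object] + [M object] + [M]
  take I:  [object] + [I E object] + [object]
  take E:  [object] + [E object] + [object]
  take object:  [object] + [object] + [object]

J -> F -> D -> B -> M -> I -> E -> object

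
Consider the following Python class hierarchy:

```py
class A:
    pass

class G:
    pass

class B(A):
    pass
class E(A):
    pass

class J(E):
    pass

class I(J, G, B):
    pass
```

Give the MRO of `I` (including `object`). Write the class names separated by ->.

L[I] = I + merge(L[J], L[G], L[B], [J G B])
  take J:  [J E A object] + [G object] + [B A object] + [J G B]
  take E:  [E A object] + [G object] + [B A object] + [G B]
  take G:  [A object] + [G object] + [B A object] + [G B]
  take B:  [A object] + [object] + [B A object] + [B]
  take A:  [A object] + [object] + [A object]
  take object:  [object] + [object] + [object]

I -> J -> E -> G -> B -> A -> object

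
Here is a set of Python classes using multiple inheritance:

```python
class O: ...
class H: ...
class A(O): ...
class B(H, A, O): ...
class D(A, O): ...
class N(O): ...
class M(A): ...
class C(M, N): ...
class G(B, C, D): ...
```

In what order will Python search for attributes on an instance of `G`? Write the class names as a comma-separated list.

G, B, H, C, M, D, A, N, O, object

L[G] = G + merge(L[B], L[C], L[D], [B C D])
  take B:  [B H A O object] + [C M A N O object] + [D A O object] + [B C D]
  take H:  [H A O object] + [C M A N O object] + [D A O object] + [C D]
  take C:  [A O object] + [C M A N O object] + [D A O object] + [C D]
  take M:  [A O object] + [M A N O object] + [D A O object] + [D]
  take D:  [A O object] + [A N O object] + [D A O object] + [D]
  take A:  [A O object] + [A N O object] + [A O object]
  take N:  [O object] + [N O object] + [O object]
  take O:  [O object] + [O object] + [O object]
  take object:  [object] + [object] + [object]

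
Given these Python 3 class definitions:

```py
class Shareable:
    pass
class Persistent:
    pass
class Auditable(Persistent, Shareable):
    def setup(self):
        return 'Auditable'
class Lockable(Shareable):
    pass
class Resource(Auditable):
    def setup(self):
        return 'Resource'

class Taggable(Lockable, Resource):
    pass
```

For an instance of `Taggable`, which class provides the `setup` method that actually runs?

L[Taggable] = Taggable + merge(L[Lockable], L[Resource], [Lockable Resource])
  take Lockable:  [Lockable Shareable object] + [Resource Auditable Persistent Shareable object] + [Lockable Resource]
  take Resource:  [Shareable object] + [Resource Auditable Persistent Shareable object] + [Resource]
  take Auditable:  [Shareable object] + [Auditable Persistent Shareable object]
  take Persistent:  [Shareable object] + [Persistent Shareable object]
  take Shareable:  [Shareable object] + [Shareable object]
  take object:  [object] + [object]
MRO: Taggable Lockable Resource Auditable Persistent Shareable object
setup is defined in: Auditable, Resource. First along the MRO is Resource.

Resource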